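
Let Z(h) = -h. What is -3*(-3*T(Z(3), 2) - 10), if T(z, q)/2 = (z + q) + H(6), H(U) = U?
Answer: 120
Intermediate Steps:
T(z, q) = 12 + 2*q + 2*z (T(z, q) = 2*((z + q) + 6) = 2*((q + z) + 6) = 2*(6 + q + z) = 12 + 2*q + 2*z)
-3*(-3*T(Z(3), 2) - 10) = -3*(-3*(12 + 2*2 + 2*(-1*3)) - 10) = -3*(-3*(12 + 4 + 2*(-3)) - 10) = -3*(-3*(12 + 4 - 6) - 10) = -3*(-3*10 - 10) = -3*(-30 - 10) = -3*(-40) = 120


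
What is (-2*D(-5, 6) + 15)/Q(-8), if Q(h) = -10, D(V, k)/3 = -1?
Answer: -21/10 ≈ -2.1000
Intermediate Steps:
D(V, k) = -3 (D(V, k) = 3*(-1) = -3)
(-2*D(-5, 6) + 15)/Q(-8) = (-2*(-3) + 15)/(-10) = (6 + 15)*(-1/10) = 21*(-1/10) = -21/10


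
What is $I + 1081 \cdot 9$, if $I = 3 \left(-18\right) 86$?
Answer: $5085$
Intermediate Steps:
$I = -4644$ ($I = \left(-54\right) 86 = -4644$)
$I + 1081 \cdot 9 = -4644 + 1081 \cdot 9 = -4644 + 9729 = 5085$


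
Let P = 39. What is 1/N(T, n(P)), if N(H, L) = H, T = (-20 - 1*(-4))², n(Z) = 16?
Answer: 1/256 ≈ 0.0039063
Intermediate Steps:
T = 256 (T = (-20 + 4)² = (-16)² = 256)
1/N(T, n(P)) = 1/256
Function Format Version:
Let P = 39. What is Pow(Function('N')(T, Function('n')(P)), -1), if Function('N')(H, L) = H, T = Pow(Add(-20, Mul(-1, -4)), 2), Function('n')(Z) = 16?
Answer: Rational(1, 256) ≈ 0.0039063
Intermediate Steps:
T = 256 (T = Pow(Add(-20, 4), 2) = Pow(-16, 2) = 256)
Pow(Function('N')(T, Function('n')(P)), -1) = Pow(256, -1) = Rational(1, 256)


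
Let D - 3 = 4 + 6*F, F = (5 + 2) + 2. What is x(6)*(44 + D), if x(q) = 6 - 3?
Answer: 315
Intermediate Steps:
F = 9 (F = 7 + 2 = 9)
x(q) = 3
D = 61 (D = 3 + (4 + 6*9) = 3 + (4 + 54) = 3 + 58 = 61)
x(6)*(44 + D) = 3*(44 + 61) = 3*105 = 315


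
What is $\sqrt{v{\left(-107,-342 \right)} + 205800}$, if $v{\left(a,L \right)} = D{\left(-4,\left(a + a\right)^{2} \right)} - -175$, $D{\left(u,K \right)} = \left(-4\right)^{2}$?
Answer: $\sqrt{205991} \approx 453.86$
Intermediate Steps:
$D{\left(u,K \right)} = 16$
$v{\left(a,L \right)} = 191$ ($v{\left(a,L \right)} = 16 - -175 = 16 + 175 = 191$)
$\sqrt{v{\left(-107,-342 \right)} + 205800} = \sqrt{191 + 205800} = \sqrt{205991}$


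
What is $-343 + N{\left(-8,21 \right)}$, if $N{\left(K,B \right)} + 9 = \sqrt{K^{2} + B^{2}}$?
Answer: $-352 + \sqrt{505} \approx -329.53$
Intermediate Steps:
$N{\left(K,B \right)} = -9 + \sqrt{B^{2} + K^{2}}$ ($N{\left(K,B \right)} = -9 + \sqrt{K^{2} + B^{2}} = -9 + \sqrt{B^{2} + K^{2}}$)
$-343 + N{\left(-8,21 \right)} = -343 - \left(9 - \sqrt{21^{2} + \left(-8\right)^{2}}\right) = -343 - \left(9 - \sqrt{441 + 64}\right) = -343 - \left(9 - \sqrt{505}\right) = -352 + \sqrt{505}$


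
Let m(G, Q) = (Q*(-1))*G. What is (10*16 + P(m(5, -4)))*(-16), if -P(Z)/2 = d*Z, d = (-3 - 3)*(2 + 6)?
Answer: -33280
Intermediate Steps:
m(G, Q) = -G*Q (m(G, Q) = (-Q)*G = -G*Q)
d = -48 (d = -6*8 = -48)
P(Z) = 96*Z (P(Z) = -(-96)*Z = 96*Z)
(10*16 + P(m(5, -4)))*(-16) = (10*16 + 96*(-1*5*(-4)))*(-16) = (160 + 96*20)*(-16) = (160 + 1920)*(-16) = 2080*(-16) = -33280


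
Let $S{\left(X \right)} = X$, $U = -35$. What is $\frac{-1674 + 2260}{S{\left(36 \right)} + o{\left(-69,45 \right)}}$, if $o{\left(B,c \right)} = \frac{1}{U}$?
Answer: $\frac{20510}{1259} \approx 16.291$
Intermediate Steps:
$o{\left(B,c \right)} = - \frac{1}{35}$ ($o{\left(B,c \right)} = \frac{1}{-35} = - \frac{1}{35}$)
$\frac{-1674 + 2260}{S{\left(36 \right)} + o{\left(-69,45 \right)}} = \frac{-1674 + 2260}{36 - \frac{1}{35}} = \frac{586}{\frac{1259}{35}} = 586 \cdot \frac{35}{1259} = \frac{20510}{1259}$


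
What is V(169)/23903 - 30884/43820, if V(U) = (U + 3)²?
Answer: 19933951/37408195 ≈ 0.53288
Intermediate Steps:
V(U) = (3 + U)²
V(169)/23903 - 30884/43820 = (3 + 169)²/23903 - 30884/43820 = 172²*(1/23903) - 30884*1/43820 = 29584*(1/23903) - 1103/1565 = 29584/23903 - 1103/1565 = 19933951/37408195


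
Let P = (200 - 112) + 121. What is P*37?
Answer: 7733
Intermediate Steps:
P = 209 (P = 88 + 121 = 209)
P*37 = 209*37 = 7733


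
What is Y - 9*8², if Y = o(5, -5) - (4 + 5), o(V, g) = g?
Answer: -590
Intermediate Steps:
Y = -14 (Y = -5 - (4 + 5) = -5 - 1*9 = -5 - 9 = -14)
Y - 9*8² = -14 - 9*8² = -14 - 9*64 = -14 - 576 = -590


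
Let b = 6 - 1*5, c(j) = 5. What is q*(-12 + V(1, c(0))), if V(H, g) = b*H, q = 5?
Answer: -55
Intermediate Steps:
b = 1 (b = 6 - 5 = 1)
V(H, g) = H (V(H, g) = 1*H = H)
q*(-12 + V(1, c(0))) = 5*(-12 + 1) = 5*(-11) = -55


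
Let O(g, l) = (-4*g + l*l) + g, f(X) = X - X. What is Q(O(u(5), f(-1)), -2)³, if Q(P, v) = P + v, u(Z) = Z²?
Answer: -456533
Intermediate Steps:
f(X) = 0
O(g, l) = l² - 3*g (O(g, l) = (-4*g + l²) + g = (l² - 4*g) + g = l² - 3*g)
Q(O(u(5), f(-1)), -2)³ = ((0² - 3*5²) - 2)³ = ((0 - 3*25) - 2)³ = ((0 - 75) - 2)³ = (-75 - 2)³ = (-77)³ = -456533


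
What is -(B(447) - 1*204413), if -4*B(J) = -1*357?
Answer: 817295/4 ≈ 2.0432e+5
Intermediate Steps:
B(J) = 357/4 (B(J) = -(-1)*357/4 = -¼*(-357) = 357/4)
-(B(447) - 1*204413) = -(357/4 - 1*204413) = -(357/4 - 204413) = -1*(-817295/4) = 817295/4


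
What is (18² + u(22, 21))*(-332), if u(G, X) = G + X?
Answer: -121844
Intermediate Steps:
(18² + u(22, 21))*(-332) = (18² + (22 + 21))*(-332) = (324 + 43)*(-332) = 367*(-332) = -121844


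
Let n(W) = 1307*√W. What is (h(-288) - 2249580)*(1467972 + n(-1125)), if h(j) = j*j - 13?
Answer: -3180580065828 - 42477153645*I*√5 ≈ -3.1806e+12 - 9.4982e+10*I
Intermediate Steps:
h(j) = -13 + j² (h(j) = j² - 13 = -13 + j²)
(h(-288) - 2249580)*(1467972 + n(-1125)) = ((-13 + (-288)²) - 2249580)*(1467972 + 1307*√(-1125)) = ((-13 + 82944) - 2249580)*(1467972 + 1307*(15*I*√5)) = (82931 - 2249580)*(1467972 + 19605*I*√5) = -2166649*(1467972 + 19605*I*√5) = -3180580065828 - 42477153645*I*√5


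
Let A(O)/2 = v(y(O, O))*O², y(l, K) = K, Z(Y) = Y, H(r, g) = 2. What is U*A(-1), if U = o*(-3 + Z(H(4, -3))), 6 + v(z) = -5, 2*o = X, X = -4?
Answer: -44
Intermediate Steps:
o = -2 (o = (½)*(-4) = -2)
v(z) = -11 (v(z) = -6 - 5 = -11)
U = 2 (U = -2*(-3 + 2) = -2*(-1) = 2)
A(O) = -22*O² (A(O) = 2*(-11*O²) = -22*O²)
U*A(-1) = 2*(-22*(-1)²) = 2*(-22*1) = 2*(-22) = -44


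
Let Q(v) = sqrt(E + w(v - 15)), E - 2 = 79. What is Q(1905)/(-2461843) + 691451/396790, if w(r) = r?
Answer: 691451/396790 - 3*sqrt(219)/2461843 ≈ 1.7426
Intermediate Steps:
E = 81 (E = 2 + 79 = 81)
Q(v) = sqrt(66 + v) (Q(v) = sqrt(81 + (v - 15)) = sqrt(81 + (-15 + v)) = sqrt(66 + v))
Q(1905)/(-2461843) + 691451/396790 = sqrt(66 + 1905)/(-2461843) + 691451/396790 = sqrt(1971)*(-1/2461843) + 691451*(1/396790) = (3*sqrt(219))*(-1/2461843) + 691451/396790 = -3*sqrt(219)/2461843 + 691451/396790 = 691451/396790 - 3*sqrt(219)/2461843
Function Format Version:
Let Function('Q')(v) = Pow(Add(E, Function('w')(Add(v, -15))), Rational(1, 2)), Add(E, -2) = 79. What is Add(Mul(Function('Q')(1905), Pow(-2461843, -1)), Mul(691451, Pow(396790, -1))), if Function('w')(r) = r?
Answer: Add(Rational(691451, 396790), Mul(Rational(-3, 2461843), Pow(219, Rational(1, 2)))) ≈ 1.7426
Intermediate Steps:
E = 81 (E = Add(2, 79) = 81)
Function('Q')(v) = Pow(Add(66, v), Rational(1, 2)) (Function('Q')(v) = Pow(Add(81, Add(v, -15)), Rational(1, 2)) = Pow(Add(81, Add(-15, v)), Rational(1, 2)) = Pow(Add(66, v), Rational(1, 2)))
Add(Mul(Function('Q')(1905), Pow(-2461843, -1)), Mul(691451, Pow(396790, -1))) = Add(Mul(Pow(Add(66, 1905), Rational(1, 2)), Pow(-2461843, -1)), Mul(691451, Pow(396790, -1))) = Add(Mul(Pow(1971, Rational(1, 2)), Rational(-1, 2461843)), Mul(691451, Rational(1, 396790))) = Add(Mul(Mul(3, Pow(219, Rational(1, 2))), Rational(-1, 2461843)), Rational(691451, 396790)) = Add(Mul(Rational(-3, 2461843), Pow(219, Rational(1, 2))), Rational(691451, 396790)) = Add(Rational(691451, 396790), Mul(Rational(-3, 2461843), Pow(219, Rational(1, 2))))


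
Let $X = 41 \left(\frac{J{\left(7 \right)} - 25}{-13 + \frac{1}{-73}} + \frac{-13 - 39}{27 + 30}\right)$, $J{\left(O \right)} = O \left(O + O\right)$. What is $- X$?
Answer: $\frac{762067}{2850} \approx 267.39$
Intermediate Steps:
$J{\left(O \right)} = 2 O^{2}$ ($J{\left(O \right)} = O 2 O = 2 O^{2}$)
$X = - \frac{762067}{2850}$ ($X = 41 \left(\frac{2 \cdot 7^{2} - 25}{-13 + \frac{1}{-73}} + \frac{-13 - 39}{27 + 30}\right) = 41 \left(\frac{2 \cdot 49 - 25}{-13 - \frac{1}{73}} - \frac{52}{57}\right) = 41 \left(\frac{98 - 25}{- \frac{950}{73}} - \frac{52}{57}\right) = 41 \left(73 \left(- \frac{73}{950}\right) - \frac{52}{57}\right) = 41 \left(- \frac{5329}{950} - \frac{52}{57}\right) = 41 \left(- \frac{18587}{2850}\right) = - \frac{762067}{2850} \approx -267.39$)
$- X = \left(-1\right) \left(- \frac{762067}{2850}\right) = \frac{762067}{2850}$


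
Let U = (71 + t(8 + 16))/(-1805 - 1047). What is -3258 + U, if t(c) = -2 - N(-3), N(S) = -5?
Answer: -4645945/1426 ≈ -3258.0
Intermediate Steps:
t(c) = 3 (t(c) = -2 - 1*(-5) = -2 + 5 = 3)
U = -37/1426 (U = (71 + 3)/(-1805 - 1047) = 74/(-2852) = 74*(-1/2852) = -37/1426 ≈ -0.025947)
-3258 + U = -3258 - 37/1426 = -4645945/1426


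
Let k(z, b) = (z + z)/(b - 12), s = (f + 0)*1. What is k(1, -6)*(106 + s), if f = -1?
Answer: -35/3 ≈ -11.667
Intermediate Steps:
s = -1 (s = (-1 + 0)*1 = -1*1 = -1)
k(z, b) = 2*z/(-12 + b) (k(z, b) = (2*z)/(-12 + b) = 2*z/(-12 + b))
k(1, -6)*(106 + s) = (2*1/(-12 - 6))*(106 - 1) = (2*1/(-18))*105 = (2*1*(-1/18))*105 = -1/9*105 = -35/3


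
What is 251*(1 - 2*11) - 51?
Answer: -5322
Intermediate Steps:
251*(1 - 2*11) - 51 = 251*(1 - 22) - 51 = 251*(-21) - 51 = -5271 - 51 = -5322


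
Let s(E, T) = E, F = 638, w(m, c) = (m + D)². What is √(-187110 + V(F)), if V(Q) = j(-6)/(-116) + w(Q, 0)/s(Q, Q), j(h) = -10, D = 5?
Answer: I*√18974546822/319 ≈ 431.81*I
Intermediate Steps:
w(m, c) = (5 + m)² (w(m, c) = (m + 5)² = (5 + m)²)
V(Q) = 5/58 + (5 + Q)²/Q (V(Q) = -10/(-116) + (5 + Q)²/Q = -10*(-1/116) + (5 + Q)²/Q = 5/58 + (5 + Q)²/Q)
√(-187110 + V(F)) = √(-187110 + (5/58 + (5 + 638)²/638)) = √(-187110 + (5/58 + (1/638)*643²)) = √(-187110 + (5/58 + (1/638)*413449)) = √(-187110 + (5/58 + 413449/638)) = √(-187110 + 206752/319) = √(-59481338/319) = I*√18974546822/319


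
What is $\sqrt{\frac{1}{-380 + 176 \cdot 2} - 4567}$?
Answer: $\frac{i \sqrt{895139}}{14} \approx 67.58 i$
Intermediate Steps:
$\sqrt{\frac{1}{-380 + 176 \cdot 2} - 4567} = \sqrt{\frac{1}{-380 + 352} - 4567} = \sqrt{\frac{1}{-28} - 4567} = \sqrt{- \frac{1}{28} - 4567} = \sqrt{- \frac{127877}{28}} = \frac{i \sqrt{895139}}{14}$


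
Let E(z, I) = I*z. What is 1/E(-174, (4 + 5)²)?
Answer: -1/14094 ≈ -7.0952e-5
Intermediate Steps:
1/E(-174, (4 + 5)²) = 1/((4 + 5)²*(-174)) = 1/(9²*(-174)) = 1/(81*(-174)) = 1/(-14094) = -1/14094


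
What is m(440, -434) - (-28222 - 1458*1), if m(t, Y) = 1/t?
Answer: 13059201/440 ≈ 29680.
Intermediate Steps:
m(440, -434) - (-28222 - 1458*1) = 1/440 - (-28222 - 1458*1) = 1/440 - (-28222 - 1458) = 1/440 - 1*(-29680) = 1/440 + 29680 = 13059201/440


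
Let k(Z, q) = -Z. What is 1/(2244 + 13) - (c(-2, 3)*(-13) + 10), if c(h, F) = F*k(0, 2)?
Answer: -22569/2257 ≈ -9.9996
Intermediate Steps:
c(h, F) = 0 (c(h, F) = F*(-1*0) = F*0 = 0)
1/(2244 + 13) - (c(-2, 3)*(-13) + 10) = 1/(2244 + 13) - (0*(-13) + 10) = 1/2257 - (0 + 10) = 1/2257 - 1*10 = 1/2257 - 10 = -22569/2257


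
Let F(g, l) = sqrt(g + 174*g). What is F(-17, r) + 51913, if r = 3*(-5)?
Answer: 51913 + 5*I*sqrt(119) ≈ 51913.0 + 54.544*I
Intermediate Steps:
r = -15
F(g, l) = 5*sqrt(7)*sqrt(g) (F(g, l) = sqrt(175*g) = 5*sqrt(7)*sqrt(g))
F(-17, r) + 51913 = 5*sqrt(7)*sqrt(-17) + 51913 = 5*sqrt(7)*(I*sqrt(17)) + 51913 = 5*I*sqrt(119) + 51913 = 51913 + 5*I*sqrt(119)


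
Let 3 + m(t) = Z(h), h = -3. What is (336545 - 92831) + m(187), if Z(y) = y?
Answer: 243708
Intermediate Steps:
m(t) = -6 (m(t) = -3 - 3 = -6)
(336545 - 92831) + m(187) = (336545 - 92831) - 6 = 243714 - 6 = 243708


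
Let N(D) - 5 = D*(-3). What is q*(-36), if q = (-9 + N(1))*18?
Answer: 4536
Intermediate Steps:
N(D) = 5 - 3*D (N(D) = 5 + D*(-3) = 5 - 3*D)
q = -126 (q = (-9 + (5 - 3*1))*18 = (-9 + (5 - 3))*18 = (-9 + 2)*18 = -7*18 = -126)
q*(-36) = -126*(-36) = 4536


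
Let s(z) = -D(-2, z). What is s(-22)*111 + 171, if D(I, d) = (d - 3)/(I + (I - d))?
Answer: 1951/6 ≈ 325.17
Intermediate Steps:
D(I, d) = (-3 + d)/(-d + 2*I)
s(z) = -(-3 + z)/(-4 - z) (s(z) = -(-3 + z)/(-z + 2*(-2)) = -(-3 + z)/(-z - 4) = -(-3 + z)/(-4 - z))
s(-22)*111 + 171 = ((-3 - 22)/(4 - 22))*111 + 171 = (-25/(-18))*111 + 171 = -1/18*(-25)*111 + 171 = (25/18)*111 + 171 = 925/6 + 171 = 1951/6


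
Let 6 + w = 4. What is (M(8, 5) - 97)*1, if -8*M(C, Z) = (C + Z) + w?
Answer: -787/8 ≈ -98.375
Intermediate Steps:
w = -2 (w = -6 + 4 = -2)
M(C, Z) = ¼ - C/8 - Z/8 (M(C, Z) = -((C + Z) - 2)/8 = -(-2 + C + Z)/8 = ¼ - C/8 - Z/8)
(M(8, 5) - 97)*1 = ((¼ - ⅛*8 - ⅛*5) - 97)*1 = ((¼ - 1 - 5/8) - 97)*1 = (-11/8 - 97)*1 = -787/8*1 = -787/8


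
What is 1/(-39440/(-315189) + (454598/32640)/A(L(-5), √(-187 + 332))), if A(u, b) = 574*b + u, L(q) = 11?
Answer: 5858198187735473582304960/732834898688611873437677 - 7834439161539435231360*√145/732834898688611873437677 ≈ 7.8652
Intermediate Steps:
A(u, b) = u + 574*b
1/(-39440/(-315189) + (454598/32640)/A(L(-5), √(-187 + 332))) = 1/(-39440/(-315189) + (454598/32640)/(11 + 574*√(-187 + 332))) = 1/(-39440*(-1/315189) + (454598*(1/32640))/(11 + 574*√145)) = 1/(39440/315189 + 227299/(16320*(11 + 574*√145)))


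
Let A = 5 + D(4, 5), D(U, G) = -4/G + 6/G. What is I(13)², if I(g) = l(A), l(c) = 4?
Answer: 16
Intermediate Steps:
D(U, G) = 2/G
A = 27/5 (A = 5 + 2/5 = 5 + 2*(⅕) = 5 + ⅖ = 27/5 ≈ 5.4000)
I(g) = 4
I(13)² = 4² = 16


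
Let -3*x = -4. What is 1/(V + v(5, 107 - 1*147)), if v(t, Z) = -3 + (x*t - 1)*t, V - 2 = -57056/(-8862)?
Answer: 4431/149642 ≈ 0.029611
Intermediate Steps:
x = 4/3 (x = -⅓*(-4) = 4/3 ≈ 1.3333)
V = 37390/4431 (V = 2 - 57056/(-8862) = 2 - 57056*(-1/8862) = 2 + 28528/4431 = 37390/4431 ≈ 8.4383)
v(t, Z) = -3 + t*(-1 + 4*t/3) (v(t, Z) = -3 + (4*t/3 - 1)*t = -3 + (-1 + 4*t/3)*t = -3 + t*(-1 + 4*t/3))
1/(V + v(5, 107 - 1*147)) = 1/(37390/4431 + (-3 - 1*5 + (4/3)*5²)) = 1/(37390/4431 + (-3 - 5 + (4/3)*25)) = 1/(37390/4431 + (-3 - 5 + 100/3)) = 1/(37390/4431 + 76/3) = 1/(149642/4431) = 4431/149642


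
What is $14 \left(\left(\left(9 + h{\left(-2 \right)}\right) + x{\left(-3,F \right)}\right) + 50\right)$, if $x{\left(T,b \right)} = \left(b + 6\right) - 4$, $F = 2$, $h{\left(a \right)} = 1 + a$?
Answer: $868$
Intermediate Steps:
$x{\left(T,b \right)} = 2 + b$ ($x{\left(T,b \right)} = \left(6 + b\right) - 4 = 2 + b$)
$14 \left(\left(\left(9 + h{\left(-2 \right)}\right) + x{\left(-3,F \right)}\right) + 50\right) = 14 \left(\left(\left(9 + \left(1 - 2\right)\right) + \left(2 + 2\right)\right) + 50\right) = 14 \left(\left(\left(9 - 1\right) + 4\right) + 50\right) = 14 \left(\left(8 + 4\right) + 50\right) = 14 \left(12 + 50\right) = 14 \cdot 62 = 868$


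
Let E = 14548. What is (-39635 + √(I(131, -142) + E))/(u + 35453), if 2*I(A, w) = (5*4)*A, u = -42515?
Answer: 39635/7062 - √1762/2354 ≈ 5.5946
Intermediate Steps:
I(A, w) = 10*A (I(A, w) = ((5*4)*A)/2 = (20*A)/2 = 10*A)
(-39635 + √(I(131, -142) + E))/(u + 35453) = (-39635 + √(10*131 + 14548))/(-42515 + 35453) = (-39635 + √(1310 + 14548))/(-7062) = (-39635 + √15858)*(-1/7062) = (-39635 + 3*√1762)*(-1/7062) = 39635/7062 - √1762/2354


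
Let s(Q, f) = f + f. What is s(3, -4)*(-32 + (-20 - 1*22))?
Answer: 592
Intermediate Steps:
s(Q, f) = 2*f
s(3, -4)*(-32 + (-20 - 1*22)) = (2*(-4))*(-32 + (-20 - 1*22)) = -8*(-32 + (-20 - 22)) = -8*(-32 - 42) = -8*(-74) = 592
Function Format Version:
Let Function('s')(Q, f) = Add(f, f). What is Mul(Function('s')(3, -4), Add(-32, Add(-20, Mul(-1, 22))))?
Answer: 592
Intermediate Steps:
Function('s')(Q, f) = Mul(2, f)
Mul(Function('s')(3, -4), Add(-32, Add(-20, Mul(-1, 22)))) = Mul(Mul(2, -4), Add(-32, Add(-20, Mul(-1, 22)))) = Mul(-8, Add(-32, Add(-20, -22))) = Mul(-8, Add(-32, -42)) = Mul(-8, -74) = 592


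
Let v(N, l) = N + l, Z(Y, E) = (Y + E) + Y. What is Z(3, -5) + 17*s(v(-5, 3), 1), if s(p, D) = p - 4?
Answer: -101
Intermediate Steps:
Z(Y, E) = E + 2*Y (Z(Y, E) = (E + Y) + Y = E + 2*Y)
s(p, D) = -4 + p
Z(3, -5) + 17*s(v(-5, 3), 1) = (-5 + 2*3) + 17*(-4 + (-5 + 3)) = (-5 + 6) + 17*(-4 - 2) = 1 + 17*(-6) = 1 - 102 = -101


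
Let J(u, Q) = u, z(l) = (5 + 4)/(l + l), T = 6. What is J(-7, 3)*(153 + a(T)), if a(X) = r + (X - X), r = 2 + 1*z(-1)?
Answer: -2107/2 ≈ -1053.5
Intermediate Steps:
z(l) = 9/(2*l) (z(l) = 9/((2*l)) = 9*(1/(2*l)) = 9/(2*l))
r = -5/2 (r = 2 + 1*((9/2)/(-1)) = 2 + 1*((9/2)*(-1)) = 2 + 1*(-9/2) = 2 - 9/2 = -5/2 ≈ -2.5000)
a(X) = -5/2 (a(X) = -5/2 + (X - X) = -5/2 + 0 = -5/2)
J(-7, 3)*(153 + a(T)) = -7*(153 - 5/2) = -7*301/2 = -2107/2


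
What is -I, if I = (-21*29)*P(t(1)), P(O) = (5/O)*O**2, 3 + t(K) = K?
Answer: -6090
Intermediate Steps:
t(K) = -3 + K
P(O) = 5*O
I = 6090 (I = (-21*29)*(5*(-3 + 1)) = -3045*(-2) = -609*(-10) = 6090)
-I = -1*6090 = -6090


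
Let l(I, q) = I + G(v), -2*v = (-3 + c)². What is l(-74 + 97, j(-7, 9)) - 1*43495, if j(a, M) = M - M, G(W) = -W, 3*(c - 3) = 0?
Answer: -43472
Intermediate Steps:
c = 3 (c = 3 + (⅓)*0 = 3 + 0 = 3)
v = 0 (v = -(-3 + 3)²/2 = -½*0² = -½*0 = 0)
j(a, M) = 0
l(I, q) = I (l(I, q) = I - 1*0 = I + 0 = I)
l(-74 + 97, j(-7, 9)) - 1*43495 = (-74 + 97) - 1*43495 = 23 - 43495 = -43472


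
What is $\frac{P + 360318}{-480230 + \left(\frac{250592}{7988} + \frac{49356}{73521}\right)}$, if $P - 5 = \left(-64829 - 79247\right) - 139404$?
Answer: $- \frac{417859247533}{2611235340110} \approx -0.16002$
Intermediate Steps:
$P = -283475$ ($P = 5 - 283480 = -283475$)
$\frac{P + 360318}{-480230 + \left(\frac{250592}{7988} + \frac{49356}{73521}\right)} = \frac{-283475 + 360318}{-480230 + \left(\frac{250592}{7988} + \frac{49356}{73521}\right)} = \frac{76843}{-480230 + \left(250592 \cdot \frac{1}{7988} + 49356 \cdot \frac{1}{73521}\right)} = \frac{76843}{-480230 + \left(\frac{62648}{1997} + \frac{1828}{2723}\right)} = \frac{76843}{-480230 + \frac{174241020}{5437831}} = \frac{76843}{- \frac{2611235340110}{5437831}} = 76843 \left(- \frac{5437831}{2611235340110}\right) = - \frac{417859247533}{2611235340110}$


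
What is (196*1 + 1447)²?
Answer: 2699449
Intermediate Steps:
(196*1 + 1447)² = (196 + 1447)² = 1643² = 2699449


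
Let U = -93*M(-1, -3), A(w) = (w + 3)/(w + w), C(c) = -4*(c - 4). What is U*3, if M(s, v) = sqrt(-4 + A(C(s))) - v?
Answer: -837 - 279*I*sqrt(1370)/20 ≈ -837.0 - 516.34*I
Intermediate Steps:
C(c) = 16 - 4*c (C(c) = -4*(-4 + c) = 16 - 4*c)
A(w) = (3 + w)/(2*w) (A(w) = (3 + w)/((2*w)) = (3 + w)*(1/(2*w)) = (3 + w)/(2*w))
M(s, v) = sqrt(-4 + (19 - 4*s)/(2*(16 - 4*s))) - v (M(s, v) = sqrt(-4 + (3 + (16 - 4*s))/(2*(16 - 4*s))) - v = sqrt(-4 + (19 - 4*s)/(2*(16 - 4*s))) - v)
U = -279 - 93*I*sqrt(1370)/20 (U = -93*(-1*(-3) + sqrt(2)*sqrt(-(-109 + 28*(-1))/(-4 - 1))/4) = -93*(3 + sqrt(2)*sqrt(-1*(-109 - 28)/(-5))/4) = -93*(3 + sqrt(2)*sqrt(-1*(-1/5)*(-137))/4) = -93*(3 + sqrt(2)*sqrt(-137/5)/4) = -93*(3 + sqrt(2)*(I*sqrt(685)/5)/4) = -93*(3 + I*sqrt(1370)/20) = -279 - 93*I*sqrt(1370)/20 ≈ -279.0 - 172.11*I)
U*3 = (-279 - 93*I*sqrt(1370)/20)*3 = -837 - 279*I*sqrt(1370)/20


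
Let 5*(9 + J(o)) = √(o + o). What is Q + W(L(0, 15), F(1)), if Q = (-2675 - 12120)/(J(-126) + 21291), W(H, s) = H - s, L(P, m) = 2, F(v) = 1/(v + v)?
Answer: 1518825463/1887181392 + 73975*I*√7/1887181392 ≈ 0.80481 + 0.00010371*I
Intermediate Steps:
F(v) = 1/(2*v)
J(o) = -9 + √2*√o/5 (J(o) = -9 + √(o + o)/5 = -9 + √(2*o)/5 = -9 + (√2*√o)/5 = -9 + √2*√o/5)
Q = -14795/(21282 + 6*I*√7/5) (Q = (-2675 - 12120)/((-9 + √2*√(-126)/5) + 21291) = -14795/((-9 + √2*(3*I*√14)/5) + 21291) = -14795/((-9 + 6*I*√7/5) + 21291) = -14795/(21282 + 6*I*√7/5) ≈ -0.69519 + 0.00010371*I)
Q + W(L(0, 15), F(1)) = (-1311946625/1887181392 + 73975*I*√7/1887181392) + (2 - 1/(2*1)) = (-1311946625/1887181392 + 73975*I*√7/1887181392) + (2 - 1/2) = (-1311946625/1887181392 + 73975*I*√7/1887181392) + (2 - 1*½) = (-1311946625/1887181392 + 73975*I*√7/1887181392) + (2 - ½) = (-1311946625/1887181392 + 73975*I*√7/1887181392) + 3/2 = 1518825463/1887181392 + 73975*I*√7/1887181392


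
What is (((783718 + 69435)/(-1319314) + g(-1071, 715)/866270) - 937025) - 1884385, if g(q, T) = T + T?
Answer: -322453983234951009/114288213878 ≈ -2.8214e+6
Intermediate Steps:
g(q, T) = 2*T
(((783718 + 69435)/(-1319314) + g(-1071, 715)/866270) - 937025) - 1884385 = (((783718 + 69435)/(-1319314) + (2*715)/866270) - 937025) - 1884385 = ((853153*(-1/1319314) + 1430*(1/866270)) - 937025) - 1884385 = ((-853153/1319314 + 143/86627) - 937025) - 1884385 = (-73717423029/114288213878 - 937025) - 1884385 = -107090987326455979/114288213878 - 1884385 = -322453983234951009/114288213878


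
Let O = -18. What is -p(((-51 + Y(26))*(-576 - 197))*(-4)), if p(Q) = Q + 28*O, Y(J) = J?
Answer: 77804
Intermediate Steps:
p(Q) = -504 + Q (p(Q) = Q + 28*(-18) = Q - 504 = -504 + Q)
-p(((-51 + Y(26))*(-576 - 197))*(-4)) = -(-504 + ((-51 + 26)*(-576 - 197))*(-4)) = -(-504 - 25*(-773)*(-4)) = -(-504 + 19325*(-4)) = -(-504 - 77300) = -1*(-77804) = 77804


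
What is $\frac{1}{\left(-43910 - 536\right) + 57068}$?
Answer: $\frac{1}{12622} \approx 7.9227 \cdot 10^{-5}$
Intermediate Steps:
$\frac{1}{\left(-43910 - 536\right) + 57068} = \frac{1}{-44446 + 57068} = \frac{1}{12622}$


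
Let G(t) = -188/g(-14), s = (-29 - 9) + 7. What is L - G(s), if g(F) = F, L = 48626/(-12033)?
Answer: -210212/12033 ≈ -17.470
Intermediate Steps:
L = -48626/12033 (L = 48626*(-1/12033) = -48626/12033 ≈ -4.0411)
s = -31 (s = -38 + 7 = -31)
G(t) = 94/7 (G(t) = -188/(-14) = -188*(-1/14) = 94/7)
L - G(s) = -48626/12033 - 1*94/7 = -48626/12033 - 94/7 = -210212/12033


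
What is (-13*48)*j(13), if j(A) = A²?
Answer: -105456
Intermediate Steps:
(-13*48)*j(13) = -13*48*13² = -624*169 = -105456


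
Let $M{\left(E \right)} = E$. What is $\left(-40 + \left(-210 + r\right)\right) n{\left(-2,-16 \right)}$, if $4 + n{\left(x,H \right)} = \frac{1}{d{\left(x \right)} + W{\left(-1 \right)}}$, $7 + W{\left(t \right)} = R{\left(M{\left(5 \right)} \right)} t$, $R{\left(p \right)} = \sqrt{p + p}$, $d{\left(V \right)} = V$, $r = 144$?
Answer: $\frac{31058}{71} - \frac{106 \sqrt{10}}{71} \approx 432.72$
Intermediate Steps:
$R{\left(p \right)} = \sqrt{2} \sqrt{p}$ ($R{\left(p \right)} = \sqrt{2 p} = \sqrt{2} \sqrt{p}$)
$W{\left(t \right)} = -7 + t \sqrt{10}$ ($W{\left(t \right)} = -7 + \sqrt{2} \sqrt{5} t = -7 + \sqrt{10} t = -7 + t \sqrt{10}$)
$n{\left(x,H \right)} = -4 + \frac{1}{-7 + x - \sqrt{10}}$ ($n{\left(x,H \right)} = -4 + \frac{1}{x - \left(7 + \sqrt{10}\right)} = -4 + \frac{1}{-7 + x - \sqrt{10}}$)
$\left(-40 + \left(-210 + r\right)\right) n{\left(-2,-16 \right)} = \left(-40 + \left(-210 + 144\right)\right) \frac{-29 - 4 \sqrt{10} + 4 \left(-2\right)}{7 + \sqrt{10} - -2} = \left(-40 - 66\right) \frac{-29 - 4 \sqrt{10} - 8}{7 + \sqrt{10} + 2} = - 106 \frac{-37 - 4 \sqrt{10}}{9 + \sqrt{10}} = - \frac{106 \left(-37 - 4 \sqrt{10}\right)}{9 + \sqrt{10}}$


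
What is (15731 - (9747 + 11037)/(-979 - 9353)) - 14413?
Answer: 1136530/861 ≈ 1320.0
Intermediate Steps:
(15731 - (9747 + 11037)/(-979 - 9353)) - 14413 = (15731 - 20784/(-10332)) - 14413 = (15731 - 20784*(-1)/10332) - 14413 = (15731 - 1*(-1732/861)) - 14413 = (15731 + 1732/861) - 14413 = 13546123/861 - 14413 = 1136530/861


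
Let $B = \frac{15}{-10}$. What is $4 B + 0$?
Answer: $-6$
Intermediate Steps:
$B = - \frac{3}{2}$ ($B = 15 \left(- \frac{1}{10}\right) = - \frac{3}{2} \approx -1.5$)
$4 B + 0 = 4 \left(- \frac{3}{2}\right) + 0 = -6 + 0 = -6$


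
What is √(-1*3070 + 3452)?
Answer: √382 ≈ 19.545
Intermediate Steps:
√(-1*3070 + 3452) = √(-3070 + 3452) = √382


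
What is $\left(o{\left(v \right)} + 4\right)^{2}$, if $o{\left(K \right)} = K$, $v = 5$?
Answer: $81$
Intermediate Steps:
$\left(o{\left(v \right)} + 4\right)^{2} = \left(5 + 4\right)^{2} = 9^{2} = 81$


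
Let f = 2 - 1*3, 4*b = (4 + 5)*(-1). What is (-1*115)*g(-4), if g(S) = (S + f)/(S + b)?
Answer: -92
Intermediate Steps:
b = -9/4 (b = ((4 + 5)*(-1))/4 = (9*(-1))/4 = (¼)*(-9) = -9/4 ≈ -2.2500)
f = -1 (f = 2 - 3 = -1)
g(S) = (-1 + S)/(-9/4 + S) (g(S) = (S - 1)/(S - 9/4) = (-1 + S)/(-9/4 + S))
(-1*115)*g(-4) = (-1*115)*(4*(-1 - 4)/(-9 + 4*(-4))) = -460*(-5)/(-9 - 16) = -460*(-5)/(-25) = -460*(-1)*(-5)/25 = -115*⅘ = -92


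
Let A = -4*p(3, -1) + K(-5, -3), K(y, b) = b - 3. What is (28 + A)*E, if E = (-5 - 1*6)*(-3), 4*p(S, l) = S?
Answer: 627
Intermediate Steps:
K(y, b) = -3 + b
p(S, l) = S/4
E = 33 (E = (-5 - 6)*(-3) = -11*(-3) = 33)
A = -9 (A = -3 + (-3 - 3) = -4*3/4 - 6 = -3 - 6 = -9)
(28 + A)*E = (28 - 9)*33 = 19*33 = 627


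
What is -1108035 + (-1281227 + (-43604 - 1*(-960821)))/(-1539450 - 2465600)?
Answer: -443773521274/400505 ≈ -1.1080e+6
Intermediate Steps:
-1108035 + (-1281227 + (-43604 - 1*(-960821)))/(-1539450 - 2465600) = -1108035 + (-1281227 + (-43604 + 960821))/(-4005050) = -1108035 + (-1281227 + 917217)*(-1/4005050) = -1108035 - 364010*(-1/4005050) = -1108035 + 36401/400505 = -443773521274/400505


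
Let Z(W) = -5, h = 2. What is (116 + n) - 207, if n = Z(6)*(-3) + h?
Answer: -74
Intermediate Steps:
n = 17 (n = -5*(-3) + 2 = 15 + 2 = 17)
(116 + n) - 207 = (116 + 17) - 207 = 133 - 207 = -74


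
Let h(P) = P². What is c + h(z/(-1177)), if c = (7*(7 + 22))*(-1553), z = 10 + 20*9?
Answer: -436737399111/1385329 ≈ -3.1526e+5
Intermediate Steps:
z = 190 (z = 10 + 180 = 190)
c = -315259 (c = (7*29)*(-1553) = 203*(-1553) = -315259)
c + h(z/(-1177)) = -315259 + (190/(-1177))² = -315259 + (190*(-1/1177))² = -315259 + (-190/1177)² = -315259 + 36100/1385329 = -436737399111/1385329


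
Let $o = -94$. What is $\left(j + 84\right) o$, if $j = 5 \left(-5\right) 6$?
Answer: $6204$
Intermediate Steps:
$j = -150$ ($j = \left(-25\right) 6 = -150$)
$\left(j + 84\right) o = \left(-150 + 84\right) \left(-94\right) = \left(-66\right) \left(-94\right) = 6204$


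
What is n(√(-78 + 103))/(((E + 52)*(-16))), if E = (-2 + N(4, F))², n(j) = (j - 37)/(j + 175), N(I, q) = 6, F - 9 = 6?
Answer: 1/6120 ≈ 0.00016340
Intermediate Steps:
F = 15 (F = 9 + 6 = 15)
n(j) = (-37 + j)/(175 + j)
E = 16 (E = (-2 + 6)² = 4² = 16)
n(√(-78 + 103))/(((E + 52)*(-16))) = ((-37 + √(-78 + 103))/(175 + √(-78 + 103)))/(((16 + 52)*(-16))) = ((-37 + √25)/(175 + √25))/((68*(-16))) = ((-37 + 5)/(175 + 5))/(-1088) = (-32/180)*(-1/1088) = ((1/180)*(-32))*(-1/1088) = -8/45*(-1/1088) = 1/6120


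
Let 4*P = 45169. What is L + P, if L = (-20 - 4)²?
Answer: 47473/4 ≈ 11868.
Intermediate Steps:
P = 45169/4 (P = (¼)*45169 = 45169/4 ≈ 11292.)
L = 576 (L = (-24)² = 576)
L + P = 576 + 45169/4 = 47473/4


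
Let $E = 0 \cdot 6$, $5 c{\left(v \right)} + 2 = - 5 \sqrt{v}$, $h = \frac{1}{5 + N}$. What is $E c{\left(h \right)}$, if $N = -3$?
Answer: $0$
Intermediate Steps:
$h = \frac{1}{2}$ ($h = \frac{1}{5 - 3} = \frac{1}{2} \approx 0.5$)
$c{\left(v \right)} = - \frac{2}{5} - \sqrt{v}$ ($c{\left(v \right)} = - \frac{2}{5} + \frac{\left(-5\right) \sqrt{v}}{5} = - \frac{2}{5} - \sqrt{v}$)
$E = 0$
$E c{\left(h \right)} = 0 \left(- \frac{2}{5} - \sqrt{\frac{1}{2}}\right) = 0 \left(- \frac{2}{5} - \frac{\sqrt{2}}{2}\right) = 0$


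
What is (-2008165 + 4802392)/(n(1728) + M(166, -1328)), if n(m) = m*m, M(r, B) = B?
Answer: 2794227/2984656 ≈ 0.93620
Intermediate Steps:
n(m) = m**2
(-2008165 + 4802392)/(n(1728) + M(166, -1328)) = (-2008165 + 4802392)/(1728**2 - 1328) = 2794227/(2985984 - 1328) = 2794227/2984656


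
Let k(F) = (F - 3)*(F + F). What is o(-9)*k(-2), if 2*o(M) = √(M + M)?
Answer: 30*I*√2 ≈ 42.426*I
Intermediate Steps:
k(F) = 2*F*(-3 + F) (k(F) = (-3 + F)*(2*F) = 2*F*(-3 + F))
o(M) = √2*√M/2 (o(M) = √(M + M)/2 = √(2*M)/2 = (√2*√M)/2 = √2*√M/2)
o(-9)*k(-2) = (√2*√(-9)/2)*(2*(-2)*(-3 - 2)) = (√2*(3*I)/2)*(2*(-2)*(-5)) = (3*I*√2/2)*20 = 30*I*√2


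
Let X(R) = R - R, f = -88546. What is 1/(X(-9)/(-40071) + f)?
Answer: -1/88546 ≈ -1.1294e-5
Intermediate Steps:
X(R) = 0
1/(X(-9)/(-40071) + f) = 1/(0/(-40071) - 88546) = 1/(0*(-1/40071) - 88546) = 1/(0 - 88546) = 1/(-88546) = -1/88546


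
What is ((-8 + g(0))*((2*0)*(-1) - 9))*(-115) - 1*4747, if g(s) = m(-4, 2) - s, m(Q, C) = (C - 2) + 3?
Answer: -9922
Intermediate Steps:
m(Q, C) = 1 + C (m(Q, C) = (-2 + C) + 3 = 1 + C)
g(s) = 3 - s (g(s) = (1 + 2) - s = 3 - s)
((-8 + g(0))*((2*0)*(-1) - 9))*(-115) - 1*4747 = ((-8 + (3 - 1*0))*((2*0)*(-1) - 9))*(-115) - 1*4747 = ((-8 + (3 + 0))*(0*(-1) - 9))*(-115) - 4747 = ((-8 + 3)*(0 - 9))*(-115) - 4747 = -5*(-9)*(-115) - 4747 = 45*(-115) - 4747 = -5175 - 4747 = -9922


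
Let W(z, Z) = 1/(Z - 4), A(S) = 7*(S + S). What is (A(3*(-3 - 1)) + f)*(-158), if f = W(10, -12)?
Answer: 212431/8 ≈ 26554.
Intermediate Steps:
A(S) = 14*S (A(S) = 7*(2*S) = 14*S)
W(z, Z) = 1/(-4 + Z)
f = -1/16 (f = 1/(-4 - 12) = 1/(-16) = -1/16 ≈ -0.062500)
(A(3*(-3 - 1)) + f)*(-158) = (14*(3*(-3 - 1)) - 1/16)*(-158) = (14*(3*(-4)) - 1/16)*(-158) = (14*(-12) - 1/16)*(-158) = (-168 - 1/16)*(-158) = -2689/16*(-158) = 212431/8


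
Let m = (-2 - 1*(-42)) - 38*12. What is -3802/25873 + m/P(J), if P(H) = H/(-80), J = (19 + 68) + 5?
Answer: 215175914/595079 ≈ 361.59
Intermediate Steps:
J = 92 (J = 87 + 5 = 92)
P(H) = -H/80 (P(H) = H*(-1/80) = -H/80)
m = -416 (m = (-2 + 42) - 456 = 40 - 456 = -416)
-3802/25873 + m/P(J) = -3802/25873 - 416/((-1/80*92)) = -3802*1/25873 - 416/(-23/20) = -3802/25873 - 416*(-20/23) = -3802/25873 + 8320/23 = 215175914/595079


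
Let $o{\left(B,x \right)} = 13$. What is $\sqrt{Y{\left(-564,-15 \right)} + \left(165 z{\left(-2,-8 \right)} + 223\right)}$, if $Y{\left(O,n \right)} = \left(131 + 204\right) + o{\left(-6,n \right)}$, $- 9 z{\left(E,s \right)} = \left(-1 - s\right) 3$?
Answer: $\sqrt{186} \approx 13.638$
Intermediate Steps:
$z{\left(E,s \right)} = \frac{1}{3} + \frac{s}{3}$ ($z{\left(E,s \right)} = - \frac{\left(-1 - s\right) 3}{9} = - \frac{-3 - 3 s}{9} = \frac{1}{3} + \frac{s}{3}$)
$Y{\left(O,n \right)} = 348$ ($Y{\left(O,n \right)} = \left(131 + 204\right) + 13 = 335 + 13 = 348$)
$\sqrt{Y{\left(-564,-15 \right)} + \left(165 z{\left(-2,-8 \right)} + 223\right)} = \sqrt{348 + \left(165 \left(\frac{1}{3} + \frac{1}{3} \left(-8\right)\right) + 223\right)} = \sqrt{348 + \left(165 \left(\frac{1}{3} - \frac{8}{3}\right) + 223\right)} = \sqrt{348 + \left(165 \left(- \frac{7}{3}\right) + 223\right)} = \sqrt{348 + \left(-385 + 223\right)} = \sqrt{348 - 162} = \sqrt{186}$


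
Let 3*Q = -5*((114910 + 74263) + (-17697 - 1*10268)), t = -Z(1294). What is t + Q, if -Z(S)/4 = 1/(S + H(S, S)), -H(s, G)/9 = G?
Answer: -695343841/2588 ≈ -2.6868e+5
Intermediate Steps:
H(s, G) = -9*G
Z(S) = 1/(2*S) (Z(S) = -4/(S - 9*S) = -4*(-1/(8*S)) = -(-1)/(2*S) = 1/(2*S))
t = -1/2588 (t = -1/(2*1294) = -1*1/2588 = -1/2588 ≈ -0.00038640)
Q = -268680 (Q = (-5*((114910 + 74263) + (-17697 - 1*10268)))/3 = (-5*(189173 + (-17697 - 10268)))/3 = (-5*(189173 - 27965))/3 = (-5*161208)/3 = (⅓)*(-806040) = -268680)
t + Q = -1/2588 - 268680 = -695343841/2588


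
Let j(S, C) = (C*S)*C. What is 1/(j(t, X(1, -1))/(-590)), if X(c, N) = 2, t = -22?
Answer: 295/44 ≈ 6.7045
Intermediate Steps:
j(S, C) = S*C**2
1/(j(t, X(1, -1))/(-590)) = 1/(-22*2**2/(-590)) = 1/(-22*4*(-1/590)) = 1/(-88*(-1/590)) = 1/(44/295) = 295/44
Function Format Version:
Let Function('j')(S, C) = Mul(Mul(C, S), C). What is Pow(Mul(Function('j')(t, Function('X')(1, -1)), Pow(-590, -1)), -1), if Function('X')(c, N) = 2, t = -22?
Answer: Rational(295, 44) ≈ 6.7045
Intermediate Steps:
Function('j')(S, C) = Mul(S, Pow(C, 2))
Pow(Mul(Function('j')(t, Function('X')(1, -1)), Pow(-590, -1)), -1) = Pow(Mul(Mul(-22, Pow(2, 2)), Pow(-590, -1)), -1) = Pow(Mul(Mul(-22, 4), Rational(-1, 590)), -1) = Pow(Mul(-88, Rational(-1, 590)), -1) = Pow(Rational(44, 295), -1) = Rational(295, 44)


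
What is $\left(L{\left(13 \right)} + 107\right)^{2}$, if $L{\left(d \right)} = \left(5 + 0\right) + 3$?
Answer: $13225$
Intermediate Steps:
$L{\left(d \right)} = 8$ ($L{\left(d \right)} = 5 + 3 = 8$)
$\left(L{\left(13 \right)} + 107\right)^{2} = \left(8 + 107\right)^{2} = 115^{2} = 13225$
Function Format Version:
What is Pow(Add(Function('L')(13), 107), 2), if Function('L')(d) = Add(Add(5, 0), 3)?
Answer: 13225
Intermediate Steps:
Function('L')(d) = 8 (Function('L')(d) = Add(5, 3) = 8)
Pow(Add(Function('L')(13), 107), 2) = Pow(Add(8, 107), 2) = Pow(115, 2) = 13225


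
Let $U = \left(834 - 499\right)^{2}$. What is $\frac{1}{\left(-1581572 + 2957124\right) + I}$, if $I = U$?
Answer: $\frac{1}{1487777} \approx 6.7214 \cdot 10^{-7}$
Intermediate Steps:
$U = 112225$ ($U = 335^{2} = 112225$)
$I = 112225$
$\frac{1}{\left(-1581572 + 2957124\right) + I} = \frac{1}{\left(-1581572 + 2957124\right) + 112225} = \frac{1}{1375552 + 112225} = \frac{1}{1487777}$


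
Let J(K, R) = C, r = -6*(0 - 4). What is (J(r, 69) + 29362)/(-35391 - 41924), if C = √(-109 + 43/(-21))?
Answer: -29362/77315 - 2*I*√12243/1623615 ≈ -0.37977 - 0.0001363*I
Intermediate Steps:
r = 24 (r = -6*(-4) = 24)
C = 2*I*√12243/21 (C = √(-109 + 43*(-1/21)) = √(-109 - 43/21) = √(-2332/21) = 2*I*√12243/21 ≈ 10.538*I)
J(K, R) = 2*I*√12243/21
(J(r, 69) + 29362)/(-35391 - 41924) = (2*I*√12243/21 + 29362)/(-35391 - 41924) = (29362 + 2*I*√12243/21)/(-77315) = (29362 + 2*I*√12243/21)*(-1/77315) = -29362/77315 - 2*I*√12243/1623615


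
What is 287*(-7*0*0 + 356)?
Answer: 102172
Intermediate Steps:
287*(-7*0*0 + 356) = 287*(0*0 + 356) = 287*(0 + 356) = 287*356 = 102172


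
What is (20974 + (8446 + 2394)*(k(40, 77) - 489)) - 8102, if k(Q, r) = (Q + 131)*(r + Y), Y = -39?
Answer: 65150432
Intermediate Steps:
k(Q, r) = (-39 + r)*(131 + Q) (k(Q, r) = (Q + 131)*(r - 39) = (131 + Q)*(-39 + r) = (-39 + r)*(131 + Q))
(20974 + (8446 + 2394)*(k(40, 77) - 489)) - 8102 = (20974 + (8446 + 2394)*((-5109 - 39*40 + 131*77 + 40*77) - 489)) - 8102 = (20974 + 10840*((-5109 - 1560 + 10087 + 3080) - 489)) - 8102 = (20974 + 10840*(6498 - 489)) - 8102 = (20974 + 10840*6009) - 8102 = (20974 + 65137560) - 8102 = 65158534 - 8102 = 65150432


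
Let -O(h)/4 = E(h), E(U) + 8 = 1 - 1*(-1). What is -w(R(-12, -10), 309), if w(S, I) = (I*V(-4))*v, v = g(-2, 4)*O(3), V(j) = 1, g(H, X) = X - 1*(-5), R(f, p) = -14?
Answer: -66744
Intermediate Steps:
g(H, X) = 5 + X (g(H, X) = X + 5 = 5 + X)
E(U) = -6 (E(U) = -8 + (1 - 1*(-1)) = -8 + (1 + 1) = -8 + 2 = -6)
O(h) = 24 (O(h) = -4*(-6) = 24)
v = 216 (v = (5 + 4)*24 = 9*24 = 216)
w(S, I) = 216*I (w(S, I) = (I*1)*216 = I*216 = 216*I)
-w(R(-12, -10), 309) = -216*309 = -1*66744 = -66744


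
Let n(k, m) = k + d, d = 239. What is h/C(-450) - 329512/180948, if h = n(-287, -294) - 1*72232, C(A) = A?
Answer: 107755342/678555 ≈ 158.80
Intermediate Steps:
n(k, m) = 239 + k (n(k, m) = k + 239 = 239 + k)
h = -72280 (h = (239 - 287) - 1*72232 = -48 - 72232 = -72280)
h/C(-450) - 329512/180948 = -72280/(-450) - 329512/180948 = -72280*(-1/450) - 329512*1/180948 = 7228/45 - 82378/45237 = 107755342/678555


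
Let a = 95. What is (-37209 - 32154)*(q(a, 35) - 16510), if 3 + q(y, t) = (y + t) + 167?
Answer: 1124790408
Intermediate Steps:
q(y, t) = 164 + t + y (q(y, t) = -3 + ((y + t) + 167) = -3 + ((t + y) + 167) = -3 + (167 + t + y) = 164 + t + y)
(-37209 - 32154)*(q(a, 35) - 16510) = (-37209 - 32154)*((164 + 35 + 95) - 16510) = -69363*(294 - 16510) = -69363*(-16216) = 1124790408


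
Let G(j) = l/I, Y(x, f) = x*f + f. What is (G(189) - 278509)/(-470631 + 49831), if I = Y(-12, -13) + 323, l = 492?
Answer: 64892351/98046400 ≈ 0.66185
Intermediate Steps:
Y(x, f) = f + f*x (Y(x, f) = f*x + f = f + f*x)
I = 466 (I = -13*(1 - 12) + 323 = -13*(-11) + 323 = 143 + 323 = 466)
G(j) = 246/233 (G(j) = 492/466 = 492*(1/466) = 246/233)
(G(189) - 278509)/(-470631 + 49831) = (246/233 - 278509)/(-470631 + 49831) = -64892351/233/(-420800) = -64892351/233*(-1/420800) = 64892351/98046400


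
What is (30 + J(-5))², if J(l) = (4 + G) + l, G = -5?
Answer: 576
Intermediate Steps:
J(l) = -1 + l (J(l) = (4 - 5) + l = -1 + l)
(30 + J(-5))² = (30 + (-1 - 5))² = (30 - 6)² = 24² = 576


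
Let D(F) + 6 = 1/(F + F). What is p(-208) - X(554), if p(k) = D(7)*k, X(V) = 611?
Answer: 4355/7 ≈ 622.14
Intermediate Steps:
D(F) = -6 + 1/(2*F) (D(F) = -6 + 1/(F + F) = -6 + 1/(2*F))
p(k) = -83*k/14 (p(k) = (-6 + (1/2)/7)*k = (-6 + (1/2)*(1/7))*k = (-6 + 1/14)*k = -83*k/14)
p(-208) - X(554) = -83/14*(-208) - 1*611 = 8632/7 - 611 = 4355/7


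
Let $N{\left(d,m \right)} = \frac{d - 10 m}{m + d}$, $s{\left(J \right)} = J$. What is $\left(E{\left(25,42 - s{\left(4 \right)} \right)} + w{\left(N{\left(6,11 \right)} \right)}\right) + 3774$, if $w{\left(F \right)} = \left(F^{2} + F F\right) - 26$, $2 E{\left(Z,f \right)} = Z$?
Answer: $\frac{2216833}{578} \approx 3835.4$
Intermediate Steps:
$N{\left(d,m \right)} = \frac{d - 10 m}{d + m}$
$E{\left(Z,f \right)} = \frac{Z}{2}$
$w{\left(F \right)} = -26 + 2 F^{2}$ ($w{\left(F \right)} = \left(F^{2} + F^{2}\right) - 26 = 2 F^{2} - 26 = -26 + 2 F^{2}$)
$\left(E{\left(25,42 - s{\left(4 \right)} \right)} + w{\left(N{\left(6,11 \right)} \right)}\right) + 3774 = \left(\frac{1}{2} \cdot 25 - \left(26 - 2 \left(\frac{6 - 110}{6 + 11}\right)^{2}\right)\right) + 3774 = \left(\frac{25}{2} - \left(26 - 2 \left(\frac{6 - 110}{17}\right)^{2}\right)\right) + 3774 = \left(\frac{25}{2} - \left(26 - 2 \left(\frac{1}{17} \left(-104\right)\right)^{2}\right)\right) + 3774 = \left(\frac{25}{2} - \left(26 - 2 \left(- \frac{104}{17}\right)^{2}\right)\right) + 3774 = \left(\frac{25}{2} + \left(-26 + 2 \cdot \frac{10816}{289}\right)\right) + 3774 = \left(\frac{25}{2} + \left(-26 + \frac{21632}{289}\right)\right) + 3774 = \left(\frac{25}{2} + \frac{14118}{289}\right) + 3774 = \frac{35461}{578} + 3774 = \frac{2216833}{578}$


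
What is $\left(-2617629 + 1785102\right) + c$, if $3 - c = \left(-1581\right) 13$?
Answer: $-811971$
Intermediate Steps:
$c = 20556$ ($c = 3 - \left(-1581\right) 13 = 3 - -20553 = 3 + 20553 = 20556$)
$\left(-2617629 + 1785102\right) + c = \left(-2617629 + 1785102\right) + 20556 = -832527 + 20556 = -811971$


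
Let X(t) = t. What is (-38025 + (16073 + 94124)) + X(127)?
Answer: 72299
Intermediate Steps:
(-38025 + (16073 + 94124)) + X(127) = (-38025 + (16073 + 94124)) + 127 = (-38025 + 110197) + 127 = 72172 + 127 = 72299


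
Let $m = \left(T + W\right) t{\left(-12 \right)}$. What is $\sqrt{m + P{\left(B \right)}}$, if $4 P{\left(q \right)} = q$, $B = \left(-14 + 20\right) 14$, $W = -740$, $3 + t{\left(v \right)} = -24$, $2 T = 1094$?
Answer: $4 \sqrt{327} \approx 72.333$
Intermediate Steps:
$T = 547$ ($T = \frac{1}{2} \cdot 1094 = 547$)
$t{\left(v \right)} = -27$ ($t{\left(v \right)} = -3 - 24 = -27$)
$B = 84$ ($B = 6 \cdot 14 = 84$)
$m = 5211$ ($m = \left(547 - 740\right) \left(-27\right) = \left(-193\right) \left(-27\right) = 5211$)
$P{\left(q \right)} = \frac{q}{4}$
$\sqrt{m + P{\left(B \right)}} = \sqrt{5211 + \frac{1}{4} \cdot 84} = \sqrt{5211 + 21} = \sqrt{5232} = 4 \sqrt{327}$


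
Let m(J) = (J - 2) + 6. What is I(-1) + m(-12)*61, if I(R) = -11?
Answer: -499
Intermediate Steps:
m(J) = 4 + J (m(J) = (-2 + J) + 6 = 4 + J)
I(-1) + m(-12)*61 = -11 + (4 - 12)*61 = -11 - 8*61 = -11 - 488 = -499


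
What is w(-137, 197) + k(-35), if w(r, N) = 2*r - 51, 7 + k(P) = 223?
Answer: -109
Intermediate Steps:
k(P) = 216 (k(P) = -7 + 223 = 216)
w(r, N) = -51 + 2*r
w(-137, 197) + k(-35) = (-51 + 2*(-137)) + 216 = (-51 - 274) + 216 = -325 + 216 = -109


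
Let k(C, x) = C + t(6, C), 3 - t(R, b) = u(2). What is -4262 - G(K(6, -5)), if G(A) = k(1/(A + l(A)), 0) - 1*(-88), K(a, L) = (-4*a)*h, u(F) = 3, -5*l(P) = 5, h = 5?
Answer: -526349/121 ≈ -4350.0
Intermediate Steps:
l(P) = -1 (l(P) = -⅕*5 = -1)
K(a, L) = -20*a (K(a, L) = -4*a*5 = -20*a)
t(R, b) = 0 (t(R, b) = 3 - 1*3 = 3 - 3 = 0)
k(C, x) = C (k(C, x) = C + 0 = C)
G(A) = 88 + 1/(-1 + A) (G(A) = 1/(A - 1) - 1*(-88) = 1/(-1 + A) + 88 = 88 + 1/(-1 + A))
-4262 - G(K(6, -5)) = -4262 - (-87 + 88*(-20*6))/(-1 - 20*6) = -4262 - (-87 + 88*(-120))/(-1 - 120) = -4262 - (-87 - 10560)/(-121) = -4262 - (-1)*(-10647)/121 = -4262 - 1*10647/121 = -4262 - 10647/121 = -526349/121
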